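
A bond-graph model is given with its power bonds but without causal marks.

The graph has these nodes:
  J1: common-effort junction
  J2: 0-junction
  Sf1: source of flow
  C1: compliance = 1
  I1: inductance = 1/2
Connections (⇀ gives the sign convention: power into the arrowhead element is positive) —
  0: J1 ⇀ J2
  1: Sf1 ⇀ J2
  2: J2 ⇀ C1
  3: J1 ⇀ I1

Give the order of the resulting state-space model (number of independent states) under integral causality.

2  (C1, I1 all integral)

β1 |Sf1  (source Sf1 imposes f)
β2 |J2  (C1 outputs effort q/C1)
β0 |J1  (J2: bond 2 brought effort, rest push out)
β3 |I1  (J1: bond 0 brought effort, rest push out)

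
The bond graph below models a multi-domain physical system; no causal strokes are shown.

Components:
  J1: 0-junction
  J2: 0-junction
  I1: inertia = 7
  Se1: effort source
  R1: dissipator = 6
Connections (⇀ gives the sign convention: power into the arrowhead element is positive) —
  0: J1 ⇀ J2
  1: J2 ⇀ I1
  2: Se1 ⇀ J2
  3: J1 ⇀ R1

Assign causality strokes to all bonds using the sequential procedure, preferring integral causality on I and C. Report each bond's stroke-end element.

β2 stroke at J2  (Se1 (Se) sets effort on bond)
β0 stroke at J1  (0-jn J2 has e-setter on 2)
β1 stroke at I1  (J2 effort already set via bond 2)
β3 stroke at R1  (J1: bond 0 brought effort, rest push out)

b0 |J1
b1 |I1
b2 |J2
b3 |R1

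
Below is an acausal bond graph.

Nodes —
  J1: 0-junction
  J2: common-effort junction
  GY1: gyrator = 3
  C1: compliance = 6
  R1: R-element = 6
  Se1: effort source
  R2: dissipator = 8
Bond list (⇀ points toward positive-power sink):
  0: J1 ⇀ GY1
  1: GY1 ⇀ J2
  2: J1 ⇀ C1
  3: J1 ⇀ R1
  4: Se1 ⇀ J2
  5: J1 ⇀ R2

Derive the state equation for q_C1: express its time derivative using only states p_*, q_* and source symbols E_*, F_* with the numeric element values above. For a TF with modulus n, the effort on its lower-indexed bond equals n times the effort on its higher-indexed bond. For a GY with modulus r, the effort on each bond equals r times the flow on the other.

dq_C1/dt = -E_Se1/3 - 7*q_C1/144

β4 stroke at J2  (Se1 (Se) sets effort on bond)
β1 stroke at GY1  (0-jn J2 has e-setter on 4)
β0 stroke at GY1  (GY GY1: same side as bond 1)
β2 stroke at J1  (C1 outputs effort q/C1)
β3 stroke at R1  (J1 effort already set via bond 2)
β5 stroke at R2  (J1: bond 2 brought effort, rest push out)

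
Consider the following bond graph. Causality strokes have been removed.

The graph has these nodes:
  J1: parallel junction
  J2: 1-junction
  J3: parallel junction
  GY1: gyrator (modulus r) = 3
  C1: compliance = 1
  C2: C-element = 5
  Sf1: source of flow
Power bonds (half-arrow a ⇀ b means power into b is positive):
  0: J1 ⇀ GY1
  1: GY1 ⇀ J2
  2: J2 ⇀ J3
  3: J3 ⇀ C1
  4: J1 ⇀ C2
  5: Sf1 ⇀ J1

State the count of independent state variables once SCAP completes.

2  (C1, C2 all integral)

#5 stroke at Sf1  (Sf1 fixes flow; stroke at Sf1)
#3 stroke at J3  (C1 outputs effort q/C1)
#2 stroke at J2  (0-jn J3 has e-setter on 3)
#1 stroke at GY1  (closing 1-jn rule on J2)
#0 stroke at GY1  (GY GY1: same side as bond 1)
#4 stroke at J1  (J1 needs exactly one e-in)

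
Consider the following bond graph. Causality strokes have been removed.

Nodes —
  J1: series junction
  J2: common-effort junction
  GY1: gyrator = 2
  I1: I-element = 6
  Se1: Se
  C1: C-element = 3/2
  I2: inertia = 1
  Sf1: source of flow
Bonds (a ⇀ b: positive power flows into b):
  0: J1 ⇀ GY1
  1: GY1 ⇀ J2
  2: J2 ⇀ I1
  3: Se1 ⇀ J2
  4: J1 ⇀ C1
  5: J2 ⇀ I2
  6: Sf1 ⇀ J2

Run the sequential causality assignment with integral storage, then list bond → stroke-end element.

β0 stroke→GY1
β1 stroke→GY1
β2 stroke→I1
β3 stroke→J2
β4 stroke→J1
β5 stroke→I2
β6 stroke→Sf1

b3 |J2  (source Se1 imposes e)
b6 |Sf1  (Sf1 fixes flow; stroke at Sf1)
b1 |GY1  (J2: bond 3 brought effort, rest push out)
b2 |I1  (J2 effort already set via bond 3)
b5 |I2  (J2 effort already set via bond 3)
b0 |GY1  (GY1: gyrator matches bond 1)
b4 |J1  (common-f at J1 fixed by 0)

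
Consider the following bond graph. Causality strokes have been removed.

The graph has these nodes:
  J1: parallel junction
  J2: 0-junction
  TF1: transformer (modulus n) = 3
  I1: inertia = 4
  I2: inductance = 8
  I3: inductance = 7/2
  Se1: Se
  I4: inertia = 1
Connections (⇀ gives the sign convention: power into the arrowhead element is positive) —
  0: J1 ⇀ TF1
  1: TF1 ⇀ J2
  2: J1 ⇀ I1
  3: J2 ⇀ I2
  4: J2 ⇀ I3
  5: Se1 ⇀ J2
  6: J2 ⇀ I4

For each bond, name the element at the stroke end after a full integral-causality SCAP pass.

#5 |J2  (source Se1 imposes e)
#1 |TF1  (J2 effort already set via bond 5)
#3 |I2  (common-e at J2 fixed by 5)
#4 |I3  (J2: bond 5 brought effort, rest push out)
#6 |I4  (J2 effort already set via bond 5)
#0 |J1  (TF TF1: opposite of bond 1)
#2 |I1  (J1: bond 0 brought effort, rest push out)

b0 |J1
b1 |TF1
b2 |I1
b3 |I2
b4 |I3
b5 |J2
b6 |I4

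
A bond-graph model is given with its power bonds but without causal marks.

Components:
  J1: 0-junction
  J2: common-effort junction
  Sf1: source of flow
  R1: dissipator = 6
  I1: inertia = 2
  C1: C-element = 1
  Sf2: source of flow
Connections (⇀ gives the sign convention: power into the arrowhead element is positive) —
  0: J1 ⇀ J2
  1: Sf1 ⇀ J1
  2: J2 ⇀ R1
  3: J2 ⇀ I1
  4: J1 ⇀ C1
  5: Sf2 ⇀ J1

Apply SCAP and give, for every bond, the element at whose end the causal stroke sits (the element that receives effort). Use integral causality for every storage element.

β1 →Sf1  (Sf1: flow source, stroke at near end)
β5 →Sf2  (Sf2 (Sf) sets flow on bond)
β3 →I1  (I1 outputs flow p/I1)
β4 →J1  (C1 outputs effort q/C1)
β0 →J2  (0-jn J1 has e-setter on 4)
β2 →R1  (J2 effort already set via bond 0)

#0 stroke→J2
#1 stroke→Sf1
#2 stroke→R1
#3 stroke→I1
#4 stroke→J1
#5 stroke→Sf2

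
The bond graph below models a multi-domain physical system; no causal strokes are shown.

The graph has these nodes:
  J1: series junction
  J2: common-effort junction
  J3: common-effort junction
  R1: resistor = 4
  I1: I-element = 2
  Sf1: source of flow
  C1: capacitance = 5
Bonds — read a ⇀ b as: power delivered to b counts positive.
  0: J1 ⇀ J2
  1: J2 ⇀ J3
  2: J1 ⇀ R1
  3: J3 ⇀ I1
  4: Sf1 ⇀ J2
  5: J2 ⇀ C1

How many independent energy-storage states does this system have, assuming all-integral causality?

bond 4 |Sf1  (Sf1 (Sf) sets flow on bond)
bond 3 |I1  (I1 integral (f out))
bond 1 |J3  (closing 0-jn rule on J3)
bond 5 |J2  (C1: C, integral causality)
bond 0 |J1  (J2: bond 5 brought effort, rest push out)
bond 2 |R1  (J1: last free bond brings flow in)

2  (C1, I1 all integral)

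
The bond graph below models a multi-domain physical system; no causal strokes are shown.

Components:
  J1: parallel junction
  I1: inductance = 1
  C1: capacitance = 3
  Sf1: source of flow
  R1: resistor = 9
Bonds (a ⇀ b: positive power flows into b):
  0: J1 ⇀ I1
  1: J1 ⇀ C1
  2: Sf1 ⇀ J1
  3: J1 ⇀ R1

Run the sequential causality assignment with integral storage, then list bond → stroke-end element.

β2 →Sf1  (Sf1 fixes flow; stroke at Sf1)
β0 →I1  (I1 integral (f out))
β1 →J1  (C1 integral (e out))
β3 →R1  (0-jn J1 has e-setter on 1)

β0 stroke at I1
β1 stroke at J1
β2 stroke at Sf1
β3 stroke at R1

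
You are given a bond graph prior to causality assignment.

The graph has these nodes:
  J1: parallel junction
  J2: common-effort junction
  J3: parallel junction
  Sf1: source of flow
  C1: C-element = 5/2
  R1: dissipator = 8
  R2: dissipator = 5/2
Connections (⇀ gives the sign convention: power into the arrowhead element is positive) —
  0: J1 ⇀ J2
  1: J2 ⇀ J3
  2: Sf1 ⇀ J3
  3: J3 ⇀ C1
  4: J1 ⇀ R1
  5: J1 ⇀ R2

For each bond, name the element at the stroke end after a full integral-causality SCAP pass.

bond 0 stroke→J1
bond 1 stroke→J2
bond 2 stroke→Sf1
bond 3 stroke→J3
bond 4 stroke→R1
bond 5 stroke→R2

bond 2 stroke at Sf1  (Sf1 (Sf) sets flow on bond)
bond 3 stroke at J3  (prefer integral on C1)
bond 1 stroke at J2  (common-e at J3 fixed by 3)
bond 0 stroke at J1  (0-jn J2 has e-setter on 1)
bond 4 stroke at R1  (J1: bond 0 brought effort, rest push out)
bond 5 stroke at R2  (J1: bond 0 brought effort, rest push out)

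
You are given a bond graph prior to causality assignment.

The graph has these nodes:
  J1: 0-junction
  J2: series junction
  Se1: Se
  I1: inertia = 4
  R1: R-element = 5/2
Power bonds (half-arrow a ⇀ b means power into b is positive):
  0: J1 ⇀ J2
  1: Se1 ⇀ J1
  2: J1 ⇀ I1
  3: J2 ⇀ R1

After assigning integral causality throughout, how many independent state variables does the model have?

β1 |J1  (Se1 fixes effort; stroke away)
β0 |J2  (0-jn J1 has e-setter on 1)
β2 |I1  (J1 effort already set via bond 1)
β3 |R1  (only one flow-in slot at J2)

1  (I1 all integral)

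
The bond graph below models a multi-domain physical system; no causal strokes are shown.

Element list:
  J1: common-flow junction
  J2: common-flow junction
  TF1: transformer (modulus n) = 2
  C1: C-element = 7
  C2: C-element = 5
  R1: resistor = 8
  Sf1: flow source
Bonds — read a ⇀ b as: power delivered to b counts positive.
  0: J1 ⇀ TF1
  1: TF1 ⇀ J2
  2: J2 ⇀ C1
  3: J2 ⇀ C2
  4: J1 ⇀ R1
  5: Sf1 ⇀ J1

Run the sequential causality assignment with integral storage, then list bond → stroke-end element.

b5 →Sf1  (Sf1 (Sf) sets flow on bond)
b0 →J1  (J1 flow already set via bond 5)
b4 →J1  (J1 flow already set via bond 5)
b1 →TF1  (TF1: transformer flips bond 0)
b2 →J2  (J2: bond 1 brought flow, rest push out)
b3 →J2  (J2 flow already set via bond 1)

b0 stroke→J1
b1 stroke→TF1
b2 stroke→J2
b3 stroke→J2
b4 stroke→J1
b5 stroke→Sf1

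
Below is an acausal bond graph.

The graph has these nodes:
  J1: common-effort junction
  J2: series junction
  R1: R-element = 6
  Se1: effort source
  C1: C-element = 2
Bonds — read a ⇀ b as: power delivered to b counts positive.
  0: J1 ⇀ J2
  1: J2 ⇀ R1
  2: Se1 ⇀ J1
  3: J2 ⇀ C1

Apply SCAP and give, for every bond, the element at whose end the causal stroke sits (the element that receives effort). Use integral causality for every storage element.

β0 stroke at J2
β1 stroke at R1
β2 stroke at J1
β3 stroke at J2

b2 |J1  (Se1 fixes effort; stroke away)
b0 |J2  (0-jn J1 has e-setter on 2)
b3 |J2  (C1 outputs effort q/C1)
b1 |R1  (only one flow-in slot at J2)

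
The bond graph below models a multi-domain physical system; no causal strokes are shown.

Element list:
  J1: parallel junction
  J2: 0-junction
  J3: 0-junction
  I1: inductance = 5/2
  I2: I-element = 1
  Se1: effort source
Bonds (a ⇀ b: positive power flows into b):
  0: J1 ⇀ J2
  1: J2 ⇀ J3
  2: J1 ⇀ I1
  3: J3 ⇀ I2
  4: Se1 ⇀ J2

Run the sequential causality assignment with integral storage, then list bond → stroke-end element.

β0 |J1
β1 |J3
β2 |I1
β3 |I2
β4 |J2

#4 →J2  (source Se1 imposes e)
#0 →J1  (0-jn J2 has e-setter on 4)
#1 →J3  (J2 effort already set via bond 4)
#3 →I2  (J3 effort already set via bond 1)
#2 →I1  (common-e at J1 fixed by 0)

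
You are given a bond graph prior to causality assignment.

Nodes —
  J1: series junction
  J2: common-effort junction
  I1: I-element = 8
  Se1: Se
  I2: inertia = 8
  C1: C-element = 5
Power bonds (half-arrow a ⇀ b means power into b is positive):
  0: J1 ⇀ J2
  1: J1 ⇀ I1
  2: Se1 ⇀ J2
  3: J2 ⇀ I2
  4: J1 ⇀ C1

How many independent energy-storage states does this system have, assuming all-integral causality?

3  (C1, I1, I2 all integral)

β2 stroke→J2  (Se1: effort source, stroke at far end)
β0 stroke→J1  (0-jn J2 has e-setter on 2)
β3 stroke→I2  (J2 effort already set via bond 2)
β1 stroke→I1  (I1 integral (f out))
β4 stroke→J1  (J1: bond 1 brought flow, rest push out)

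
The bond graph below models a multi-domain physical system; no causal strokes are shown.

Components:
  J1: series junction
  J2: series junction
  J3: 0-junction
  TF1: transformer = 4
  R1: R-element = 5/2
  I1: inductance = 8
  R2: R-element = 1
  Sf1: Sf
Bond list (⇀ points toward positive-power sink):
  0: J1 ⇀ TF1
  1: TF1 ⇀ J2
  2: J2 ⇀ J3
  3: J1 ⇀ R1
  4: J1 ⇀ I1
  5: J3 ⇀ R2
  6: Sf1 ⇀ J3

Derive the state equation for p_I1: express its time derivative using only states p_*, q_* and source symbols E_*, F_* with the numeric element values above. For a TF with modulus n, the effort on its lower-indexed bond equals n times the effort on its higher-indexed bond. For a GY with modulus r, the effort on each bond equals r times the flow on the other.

dp_I1/dt = -4*F_Sf1 - 37*p_I1/16

bond 6 →Sf1  (source Sf1 imposes f)
bond 4 →I1  (I1: I, integral causality)
bond 0 →J1  (J1: bond 4 brought flow, rest push out)
bond 3 →J1  (common-f at J1 fixed by 4)
bond 1 →TF1  (TF TF1: opposite of bond 0)
bond 2 →J2  (J2 flow already set via bond 1)
bond 5 →J3  (J3 needs exactly one e-in)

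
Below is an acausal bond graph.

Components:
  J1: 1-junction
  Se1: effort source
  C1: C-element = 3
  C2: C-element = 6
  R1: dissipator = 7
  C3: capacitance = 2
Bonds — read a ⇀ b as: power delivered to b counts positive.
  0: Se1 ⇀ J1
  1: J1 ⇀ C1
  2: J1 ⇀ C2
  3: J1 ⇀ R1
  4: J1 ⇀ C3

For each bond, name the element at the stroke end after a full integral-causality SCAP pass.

β0 |J1
β1 |J1
β2 |J1
β3 |R1
β4 |J1

β0 stroke at J1  (Se1: effort source, stroke at far end)
β1 stroke at J1  (C1 integral (e out))
β2 stroke at J1  (C2 outputs effort q/C2)
β4 stroke at J1  (C3: C, integral causality)
β3 stroke at R1  (closing 1-jn rule on J1)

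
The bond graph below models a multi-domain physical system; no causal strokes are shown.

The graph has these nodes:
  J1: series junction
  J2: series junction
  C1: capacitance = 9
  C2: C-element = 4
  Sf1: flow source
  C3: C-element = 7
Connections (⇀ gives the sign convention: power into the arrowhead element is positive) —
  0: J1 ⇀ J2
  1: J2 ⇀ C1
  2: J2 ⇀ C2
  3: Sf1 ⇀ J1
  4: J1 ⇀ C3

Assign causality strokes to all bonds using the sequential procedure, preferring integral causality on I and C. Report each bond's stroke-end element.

bond 3 |Sf1  (Sf1: flow source, stroke at near end)
bond 0 |J1  (J1: bond 3 brought flow, rest push out)
bond 4 |J1  (common-f at J1 fixed by 3)
bond 1 |J2  (common-f at J2 fixed by 0)
bond 2 |J2  (J2: bond 0 brought flow, rest push out)

bond 0 →J1
bond 1 →J2
bond 2 →J2
bond 3 →Sf1
bond 4 →J1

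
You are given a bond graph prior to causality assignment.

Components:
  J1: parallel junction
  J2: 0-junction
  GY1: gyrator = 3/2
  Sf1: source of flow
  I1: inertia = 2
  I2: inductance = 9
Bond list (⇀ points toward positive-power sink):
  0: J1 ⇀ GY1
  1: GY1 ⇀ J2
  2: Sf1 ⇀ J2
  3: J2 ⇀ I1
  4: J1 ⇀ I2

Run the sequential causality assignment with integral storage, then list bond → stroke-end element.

b0 |J1
b1 |J2
b2 |Sf1
b3 |I1
b4 |I2

β2 stroke→Sf1  (Sf1 fixes flow; stroke at Sf1)
β3 stroke→I1  (I1 outputs flow p/I1)
β1 stroke→J2  (closing 0-jn rule on J2)
β0 stroke→J1  (through GY1, causality inverts; strokes same side of GY1)
β4 stroke→I2  (common-e at J1 fixed by 0)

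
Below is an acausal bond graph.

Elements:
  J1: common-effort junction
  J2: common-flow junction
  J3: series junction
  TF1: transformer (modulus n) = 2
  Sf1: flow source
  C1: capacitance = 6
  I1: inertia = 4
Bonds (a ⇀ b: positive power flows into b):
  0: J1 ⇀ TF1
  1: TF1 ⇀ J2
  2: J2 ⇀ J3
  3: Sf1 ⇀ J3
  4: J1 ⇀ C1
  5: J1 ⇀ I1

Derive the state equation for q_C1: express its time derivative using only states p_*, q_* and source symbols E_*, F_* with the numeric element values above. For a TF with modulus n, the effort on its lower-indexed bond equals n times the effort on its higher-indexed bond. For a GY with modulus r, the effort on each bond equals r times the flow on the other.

dq_C1/dt = -F_Sf1/2 - p_I1/4

b3 →Sf1  (source Sf1 imposes f)
b2 →J3  (J3: bond 3 brought flow, rest push out)
b1 →J2  (J2 flow already set via bond 2)
b0 →TF1  (TF1: transformer flips bond 1)
b4 →J1  (C1: C, integral causality)
b5 →I1  (common-e at J1 fixed by 4)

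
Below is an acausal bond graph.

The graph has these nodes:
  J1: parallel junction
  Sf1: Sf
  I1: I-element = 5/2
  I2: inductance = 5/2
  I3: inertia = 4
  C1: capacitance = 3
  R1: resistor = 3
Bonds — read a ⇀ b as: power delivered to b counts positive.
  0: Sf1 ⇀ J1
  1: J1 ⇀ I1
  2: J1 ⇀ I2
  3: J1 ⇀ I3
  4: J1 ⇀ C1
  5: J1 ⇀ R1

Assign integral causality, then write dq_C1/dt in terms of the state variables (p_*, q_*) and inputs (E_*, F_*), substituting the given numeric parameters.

dq_C1/dt = F_Sf1 - 2*p_I1/5 - 2*p_I2/5 - p_I3/4 - q_C1/9

#0 stroke→Sf1  (Sf1: flow source, stroke at near end)
#1 stroke→I1  (I1: I, integral causality)
#2 stroke→I2  (I2: I, integral causality)
#3 stroke→I3  (I3: I, integral causality)
#4 stroke→J1  (prefer integral on C1)
#5 stroke→R1  (common-e at J1 fixed by 4)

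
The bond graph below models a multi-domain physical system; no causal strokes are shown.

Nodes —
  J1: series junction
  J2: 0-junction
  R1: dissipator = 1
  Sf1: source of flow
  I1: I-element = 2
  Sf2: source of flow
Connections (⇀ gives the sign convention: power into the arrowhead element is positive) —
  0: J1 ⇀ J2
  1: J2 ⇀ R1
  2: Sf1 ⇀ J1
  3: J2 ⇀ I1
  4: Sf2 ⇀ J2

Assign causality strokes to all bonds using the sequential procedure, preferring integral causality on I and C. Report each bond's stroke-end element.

#2 stroke at Sf1  (Sf1 fixes flow; stroke at Sf1)
#4 stroke at Sf2  (Sf2: flow source, stroke at near end)
#0 stroke at J1  (common-f at J1 fixed by 2)
#3 stroke at I1  (I1 outputs flow p/I1)
#1 stroke at J2  (J2 needs exactly one e-in)

bond 0 |J1
bond 1 |J2
bond 2 |Sf1
bond 3 |I1
bond 4 |Sf2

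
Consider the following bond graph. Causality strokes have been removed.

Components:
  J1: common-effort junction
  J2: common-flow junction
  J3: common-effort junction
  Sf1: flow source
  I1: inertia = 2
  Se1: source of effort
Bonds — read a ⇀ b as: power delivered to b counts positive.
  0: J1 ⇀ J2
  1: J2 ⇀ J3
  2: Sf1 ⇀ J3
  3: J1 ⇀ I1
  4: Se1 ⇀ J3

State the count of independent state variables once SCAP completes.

b2 →Sf1  (Sf1 (Sf) sets flow on bond)
b4 →J3  (source Se1 imposes e)
b1 →J2  (J3 effort already set via bond 4)
b0 →J1  (J2: last free bond brings flow in)
b3 →I1  (0-jn J1 has e-setter on 0)

1  (I1 all integral)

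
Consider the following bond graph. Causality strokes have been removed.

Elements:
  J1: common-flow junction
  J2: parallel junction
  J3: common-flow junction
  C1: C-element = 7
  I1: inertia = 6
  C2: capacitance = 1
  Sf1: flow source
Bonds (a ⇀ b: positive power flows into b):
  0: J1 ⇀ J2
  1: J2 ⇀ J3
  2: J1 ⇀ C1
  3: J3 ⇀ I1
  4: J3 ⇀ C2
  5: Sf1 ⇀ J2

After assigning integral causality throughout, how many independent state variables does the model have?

3  (C1, C2, I1 all integral)

b5 stroke at Sf1  (source Sf1 imposes f)
b2 stroke at J1  (C1: C, integral causality)
b0 stroke at J2  (closing 1-jn rule on J1)
b1 stroke at J3  (common-e at J2 fixed by 0)
b3 stroke at I1  (I1: I, integral causality)
b4 stroke at J3  (1-jn J3 has f-setter on 3)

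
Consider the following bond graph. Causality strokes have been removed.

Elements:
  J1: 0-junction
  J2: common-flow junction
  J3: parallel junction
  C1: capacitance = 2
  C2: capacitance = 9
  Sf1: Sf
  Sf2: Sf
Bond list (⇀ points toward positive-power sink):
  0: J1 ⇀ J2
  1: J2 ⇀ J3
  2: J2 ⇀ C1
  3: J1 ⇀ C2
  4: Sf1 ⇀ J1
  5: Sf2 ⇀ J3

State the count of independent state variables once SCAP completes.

bond 4 stroke→Sf1  (Sf1 (Sf) sets flow on bond)
bond 5 stroke→Sf2  (Sf2 fixes flow; stroke at Sf2)
bond 1 stroke→J3  (J3: last free bond brings effort in)
bond 0 stroke→J2  (J2: bond 1 brought flow, rest push out)
bond 2 stroke→J2  (J2 flow already set via bond 1)
bond 3 stroke→J1  (closing 0-jn rule on J1)

2  (C1, C2 all integral)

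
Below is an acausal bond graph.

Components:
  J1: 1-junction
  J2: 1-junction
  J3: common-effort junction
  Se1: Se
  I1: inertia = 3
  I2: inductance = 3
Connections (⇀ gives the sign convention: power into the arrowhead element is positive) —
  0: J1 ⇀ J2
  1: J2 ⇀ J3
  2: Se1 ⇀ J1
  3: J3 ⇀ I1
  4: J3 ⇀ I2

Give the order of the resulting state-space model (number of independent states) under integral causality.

2  (I1, I2 all integral)

b2 →J1  (Se1 (Se) sets effort on bond)
b0 →J2  (J1 needs exactly one f-in)
b1 →J3  (closing 1-jn rule on J2)
b3 →I1  (J3: bond 1 brought effort, rest push out)
b4 →I2  (J3 effort already set via bond 1)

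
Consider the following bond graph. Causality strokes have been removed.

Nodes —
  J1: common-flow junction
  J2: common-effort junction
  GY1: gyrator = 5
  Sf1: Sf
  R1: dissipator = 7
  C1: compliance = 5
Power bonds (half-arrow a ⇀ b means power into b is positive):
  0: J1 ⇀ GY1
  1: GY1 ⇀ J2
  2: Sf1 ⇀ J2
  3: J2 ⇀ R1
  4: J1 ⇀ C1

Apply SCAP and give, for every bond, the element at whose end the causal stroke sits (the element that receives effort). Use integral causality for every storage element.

β2 →Sf1  (source Sf1 imposes f)
β4 →J1  (C1 outputs effort q/C1)
β0 →GY1  (J1 needs exactly one f-in)
β1 →GY1  (GY1: gyrator matches bond 0)
β3 →J2  (J2 needs exactly one e-in)

b0 |GY1
b1 |GY1
b2 |Sf1
b3 |J2
b4 |J1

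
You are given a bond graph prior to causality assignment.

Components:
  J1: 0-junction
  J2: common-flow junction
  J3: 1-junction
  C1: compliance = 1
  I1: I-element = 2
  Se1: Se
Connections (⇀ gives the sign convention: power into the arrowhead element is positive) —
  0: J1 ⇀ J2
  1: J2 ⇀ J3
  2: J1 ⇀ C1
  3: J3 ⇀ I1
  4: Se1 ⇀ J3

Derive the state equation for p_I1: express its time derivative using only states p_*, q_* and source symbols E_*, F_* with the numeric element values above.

β4 →J3  (source Se1 imposes e)
β2 →J1  (C1 outputs effort q/C1)
β0 →J2  (J1: bond 2 brought effort, rest push out)
β1 →J3  (only one flow-in slot at J2)
β3 →I1  (only one flow-in slot at J3)

dp_I1/dt = E_Se1 + q_C1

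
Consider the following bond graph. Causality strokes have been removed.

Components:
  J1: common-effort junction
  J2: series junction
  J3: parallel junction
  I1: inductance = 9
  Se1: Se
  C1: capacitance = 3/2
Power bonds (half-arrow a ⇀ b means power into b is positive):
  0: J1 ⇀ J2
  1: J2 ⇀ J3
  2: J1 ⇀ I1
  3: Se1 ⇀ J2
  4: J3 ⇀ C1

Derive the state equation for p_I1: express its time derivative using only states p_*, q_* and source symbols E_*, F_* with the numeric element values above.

dp_I1/dt = -E_Se1 + 2*q_C1/3

#3 →J2  (Se1: effort source, stroke at far end)
#2 →I1  (prefer integral on I1)
#0 →J1  (closing 0-jn rule on J1)
#1 →J2  (J2: bond 0 brought flow, rest push out)
#4 →J3  (closing 0-jn rule on J3)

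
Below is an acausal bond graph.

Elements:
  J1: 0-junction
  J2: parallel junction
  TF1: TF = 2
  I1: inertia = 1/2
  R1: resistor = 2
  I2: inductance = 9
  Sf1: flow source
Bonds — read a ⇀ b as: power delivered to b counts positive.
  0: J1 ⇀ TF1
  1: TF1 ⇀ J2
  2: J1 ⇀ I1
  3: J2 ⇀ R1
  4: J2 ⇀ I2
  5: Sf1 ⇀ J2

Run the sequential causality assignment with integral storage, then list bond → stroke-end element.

#0 →J1
#1 →TF1
#2 →I1
#3 →J2
#4 →I2
#5 →Sf1

b5 stroke→Sf1  (Sf1: flow source, stroke at near end)
b2 stroke→I1  (I1: I, integral causality)
b0 stroke→J1  (only one effort-in slot at J1)
b1 stroke→TF1  (TF1 one-in-one-out from 0)
b4 stroke→I2  (I2 outputs flow p/I2)
b3 stroke→J2  (J2: last free bond brings effort in)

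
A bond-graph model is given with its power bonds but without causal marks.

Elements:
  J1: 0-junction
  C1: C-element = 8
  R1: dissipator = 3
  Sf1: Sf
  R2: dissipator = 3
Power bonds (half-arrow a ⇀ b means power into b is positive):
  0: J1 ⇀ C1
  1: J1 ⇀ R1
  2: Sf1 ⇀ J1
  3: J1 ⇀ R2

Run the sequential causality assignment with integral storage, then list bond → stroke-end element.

b0 →J1
b1 →R1
b2 →Sf1
b3 →R2

bond 2 stroke at Sf1  (source Sf1 imposes f)
bond 0 stroke at J1  (C1: C, integral causality)
bond 1 stroke at R1  (common-e at J1 fixed by 0)
bond 3 stroke at R2  (J1: bond 0 brought effort, rest push out)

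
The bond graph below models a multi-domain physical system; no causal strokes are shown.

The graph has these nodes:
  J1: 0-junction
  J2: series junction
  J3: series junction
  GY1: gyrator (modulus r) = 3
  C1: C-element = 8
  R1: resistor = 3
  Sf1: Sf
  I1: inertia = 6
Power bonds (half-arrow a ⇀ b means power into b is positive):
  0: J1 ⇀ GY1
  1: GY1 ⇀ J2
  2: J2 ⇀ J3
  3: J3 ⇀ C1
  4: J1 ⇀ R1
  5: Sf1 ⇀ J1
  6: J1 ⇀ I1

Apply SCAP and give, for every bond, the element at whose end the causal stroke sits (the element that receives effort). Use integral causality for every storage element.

bond 0 stroke at GY1
bond 1 stroke at GY1
bond 2 stroke at J2
bond 3 stroke at J3
bond 4 stroke at J1
bond 5 stroke at Sf1
bond 6 stroke at I1

#5 →Sf1  (source Sf1 imposes f)
#3 →J3  (C1 integral (e out))
#2 →J2  (J3: last free bond brings flow in)
#1 →GY1  (closing 1-jn rule on J2)
#0 →GY1  (through GY1, causality inverts; strokes same side of GY1)
#6 →I1  (I1 integral (f out))
#4 →J1  (only one effort-in slot at J1)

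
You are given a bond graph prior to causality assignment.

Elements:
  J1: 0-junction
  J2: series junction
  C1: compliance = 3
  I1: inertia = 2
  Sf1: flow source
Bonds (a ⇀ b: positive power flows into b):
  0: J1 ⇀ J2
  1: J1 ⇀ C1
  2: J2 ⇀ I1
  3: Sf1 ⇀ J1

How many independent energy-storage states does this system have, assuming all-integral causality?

2  (C1, I1 all integral)

bond 3 stroke at Sf1  (Sf1 fixes flow; stroke at Sf1)
bond 1 stroke at J1  (C1: C, integral causality)
bond 0 stroke at J2  (common-e at J1 fixed by 1)
bond 2 stroke at I1  (J2 needs exactly one f-in)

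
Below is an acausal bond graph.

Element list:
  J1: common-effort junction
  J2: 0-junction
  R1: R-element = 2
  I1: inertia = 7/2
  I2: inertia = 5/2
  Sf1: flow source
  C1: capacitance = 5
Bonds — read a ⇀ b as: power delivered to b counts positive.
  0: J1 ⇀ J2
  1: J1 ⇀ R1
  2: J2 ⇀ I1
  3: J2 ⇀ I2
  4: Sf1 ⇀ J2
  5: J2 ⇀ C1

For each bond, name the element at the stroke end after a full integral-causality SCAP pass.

bond 4 stroke at Sf1  (source Sf1 imposes f)
bond 2 stroke at I1  (I1 outputs flow p/I1)
bond 3 stroke at I2  (I2 outputs flow p/I2)
bond 5 stroke at J2  (C1: C, integral causality)
bond 0 stroke at J1  (common-e at J2 fixed by 5)
bond 1 stroke at R1  (0-jn J1 has e-setter on 0)

β0 stroke→J1
β1 stroke→R1
β2 stroke→I1
β3 stroke→I2
β4 stroke→Sf1
β5 stroke→J2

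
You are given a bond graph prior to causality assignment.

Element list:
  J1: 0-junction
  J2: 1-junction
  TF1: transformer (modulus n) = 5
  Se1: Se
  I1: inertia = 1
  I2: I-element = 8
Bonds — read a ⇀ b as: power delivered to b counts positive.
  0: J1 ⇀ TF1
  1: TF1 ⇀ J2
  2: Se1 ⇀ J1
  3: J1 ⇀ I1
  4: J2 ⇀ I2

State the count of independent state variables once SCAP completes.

2  (I1, I2 all integral)

#2 →J1  (source Se1 imposes e)
#0 →TF1  (J1 effort already set via bond 2)
#3 →I1  (J1 effort already set via bond 2)
#1 →J2  (through TF1, causality passes straight; one stroke at TF1)
#4 →I2  (only one flow-in slot at J2)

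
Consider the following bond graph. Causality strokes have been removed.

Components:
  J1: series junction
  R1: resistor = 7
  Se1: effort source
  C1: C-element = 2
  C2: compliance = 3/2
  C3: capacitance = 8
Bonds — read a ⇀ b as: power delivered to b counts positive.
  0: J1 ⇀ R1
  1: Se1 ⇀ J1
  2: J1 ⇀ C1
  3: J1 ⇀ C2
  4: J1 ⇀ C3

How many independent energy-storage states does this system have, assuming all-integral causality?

3  (C1, C2, C3 all integral)

β1 →J1  (Se1 fixes effort; stroke away)
β2 →J1  (C1: C, integral causality)
β3 →J1  (C2 integral (e out))
β4 →J1  (C3 outputs effort q/C3)
β0 →R1  (J1 needs exactly one f-in)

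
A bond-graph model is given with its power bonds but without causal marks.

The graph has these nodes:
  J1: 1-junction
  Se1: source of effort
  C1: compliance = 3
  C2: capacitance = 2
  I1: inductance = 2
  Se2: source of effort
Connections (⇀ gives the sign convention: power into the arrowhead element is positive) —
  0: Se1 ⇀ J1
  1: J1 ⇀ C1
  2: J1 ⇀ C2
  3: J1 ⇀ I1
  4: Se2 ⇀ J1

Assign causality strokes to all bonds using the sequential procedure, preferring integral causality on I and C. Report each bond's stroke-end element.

β0 stroke→J1  (source Se1 imposes e)
β4 stroke→J1  (Se2 fixes effort; stroke away)
β1 stroke→J1  (C1 integral (e out))
β2 stroke→J1  (C2 integral (e out))
β3 stroke→I1  (J1 needs exactly one f-in)

b0 |J1
b1 |J1
b2 |J1
b3 |I1
b4 |J1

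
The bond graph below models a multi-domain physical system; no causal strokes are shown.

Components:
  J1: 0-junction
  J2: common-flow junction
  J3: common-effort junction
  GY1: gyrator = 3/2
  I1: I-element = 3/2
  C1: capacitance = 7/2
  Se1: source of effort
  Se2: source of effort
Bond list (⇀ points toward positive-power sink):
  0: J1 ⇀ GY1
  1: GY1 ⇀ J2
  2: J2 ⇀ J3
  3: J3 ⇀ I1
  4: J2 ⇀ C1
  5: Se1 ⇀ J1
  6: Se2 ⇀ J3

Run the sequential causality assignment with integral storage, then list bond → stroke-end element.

b0 stroke at GY1
b1 stroke at GY1
b2 stroke at J2
b3 stroke at I1
b4 stroke at J2
b5 stroke at J1
b6 stroke at J3

#5 |J1  (Se1: effort source, stroke at far end)
#6 |J3  (Se2: effort source, stroke at far end)
#0 |GY1  (J1: bond 5 brought effort, rest push out)
#2 |J2  (common-e at J3 fixed by 6)
#3 |I1  (J3: bond 6 brought effort, rest push out)
#1 |GY1  (GY1: gyrator matches bond 0)
#4 |J2  (J2: bond 1 brought flow, rest push out)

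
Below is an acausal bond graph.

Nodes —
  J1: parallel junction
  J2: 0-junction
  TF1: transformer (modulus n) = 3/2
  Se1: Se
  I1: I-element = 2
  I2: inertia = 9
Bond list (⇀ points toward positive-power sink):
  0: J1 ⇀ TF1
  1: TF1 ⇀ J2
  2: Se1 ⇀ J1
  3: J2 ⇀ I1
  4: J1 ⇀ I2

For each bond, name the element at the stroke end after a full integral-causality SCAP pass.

#0 stroke at TF1
#1 stroke at J2
#2 stroke at J1
#3 stroke at I1
#4 stroke at I2

#2 →J1  (source Se1 imposes e)
#0 →TF1  (J1 effort already set via bond 2)
#4 →I2  (J1: bond 2 brought effort, rest push out)
#1 →J2  (through TF1, causality passes straight; one stroke at TF1)
#3 →I1  (J2: bond 1 brought effort, rest push out)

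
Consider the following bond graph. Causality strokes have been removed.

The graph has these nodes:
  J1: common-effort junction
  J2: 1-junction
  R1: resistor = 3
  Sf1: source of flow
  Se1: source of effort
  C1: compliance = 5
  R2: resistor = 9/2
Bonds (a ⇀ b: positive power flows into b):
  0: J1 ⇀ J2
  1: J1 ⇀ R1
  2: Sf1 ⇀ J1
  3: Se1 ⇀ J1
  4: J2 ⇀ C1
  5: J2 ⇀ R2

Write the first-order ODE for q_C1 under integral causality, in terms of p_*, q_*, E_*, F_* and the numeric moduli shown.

dq_C1/dt = 2*E_Se1/9 - 2*q_C1/45

#2 stroke→Sf1  (source Sf1 imposes f)
#3 stroke→J1  (Se1: effort source, stroke at far end)
#0 stroke→J2  (J1: bond 3 brought effort, rest push out)
#1 stroke→R1  (J1: bond 3 brought effort, rest push out)
#4 stroke→J2  (C1 outputs effort q/C1)
#5 stroke→R2  (J2: last free bond brings flow in)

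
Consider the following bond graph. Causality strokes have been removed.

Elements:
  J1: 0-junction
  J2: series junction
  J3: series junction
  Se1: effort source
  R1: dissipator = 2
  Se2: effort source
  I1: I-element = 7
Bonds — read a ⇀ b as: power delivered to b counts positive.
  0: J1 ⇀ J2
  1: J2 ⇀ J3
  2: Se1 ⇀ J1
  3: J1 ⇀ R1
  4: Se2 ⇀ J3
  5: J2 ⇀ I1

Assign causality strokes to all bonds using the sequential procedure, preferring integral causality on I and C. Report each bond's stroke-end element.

#2 |J1  (Se1: effort source, stroke at far end)
#4 |J3  (Se2: effort source, stroke at far end)
#0 |J2  (J1 effort already set via bond 2)
#3 |R1  (J1 effort already set via bond 2)
#1 |J2  (J3: last free bond brings flow in)
#5 |I1  (J2: last free bond brings flow in)

bond 0 stroke at J2
bond 1 stroke at J2
bond 2 stroke at J1
bond 3 stroke at R1
bond 4 stroke at J3
bond 5 stroke at I1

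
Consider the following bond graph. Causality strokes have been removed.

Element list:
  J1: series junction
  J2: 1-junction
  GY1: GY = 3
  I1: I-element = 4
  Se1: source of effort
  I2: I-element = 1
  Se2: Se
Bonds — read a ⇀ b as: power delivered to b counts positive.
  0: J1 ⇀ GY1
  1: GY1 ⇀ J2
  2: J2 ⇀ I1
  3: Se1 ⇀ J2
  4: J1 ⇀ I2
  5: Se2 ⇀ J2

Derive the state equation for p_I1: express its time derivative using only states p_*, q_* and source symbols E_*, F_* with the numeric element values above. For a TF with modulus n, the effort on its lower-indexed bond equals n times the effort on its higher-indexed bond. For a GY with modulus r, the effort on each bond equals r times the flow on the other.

bond 3 →J2  (Se1: effort source, stroke at far end)
bond 5 →J2  (Se2: effort source, stroke at far end)
bond 2 →I1  (I1: I, integral causality)
bond 1 →J2  (common-f at J2 fixed by 2)
bond 0 →J1  (GY GY1: same side as bond 1)
bond 4 →I2  (only one flow-in slot at J1)

dp_I1/dt = E_Se1 + E_Se2 + 3*p_I2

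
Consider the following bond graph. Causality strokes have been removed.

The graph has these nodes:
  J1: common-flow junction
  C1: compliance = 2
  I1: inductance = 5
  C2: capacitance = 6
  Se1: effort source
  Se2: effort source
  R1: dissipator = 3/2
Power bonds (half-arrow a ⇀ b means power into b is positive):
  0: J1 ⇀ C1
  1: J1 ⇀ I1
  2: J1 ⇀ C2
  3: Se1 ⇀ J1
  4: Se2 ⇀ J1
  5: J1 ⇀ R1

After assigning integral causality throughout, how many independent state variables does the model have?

β3 |J1  (Se1 fixes effort; stroke away)
β4 |J1  (Se2 fixes effort; stroke away)
β0 |J1  (prefer integral on C1)
β1 |I1  (I1: I, integral causality)
β2 |J1  (common-f at J1 fixed by 1)
β5 |J1  (common-f at J1 fixed by 1)

3  (C1, C2, I1 all integral)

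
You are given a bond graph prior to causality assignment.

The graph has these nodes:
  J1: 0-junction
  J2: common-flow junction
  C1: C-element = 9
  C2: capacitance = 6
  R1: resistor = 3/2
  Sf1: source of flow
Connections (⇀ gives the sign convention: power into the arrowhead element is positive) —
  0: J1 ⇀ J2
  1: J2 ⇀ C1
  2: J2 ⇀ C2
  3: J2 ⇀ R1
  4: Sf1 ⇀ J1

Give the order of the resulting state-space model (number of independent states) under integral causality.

2  (C1, C2 all integral)

#4 |Sf1  (Sf1: flow source, stroke at near end)
#0 |J1  (J1: last free bond brings effort in)
#1 |J2  (common-f at J2 fixed by 0)
#2 |J2  (1-jn J2 has f-setter on 0)
#3 |J2  (J2 flow already set via bond 0)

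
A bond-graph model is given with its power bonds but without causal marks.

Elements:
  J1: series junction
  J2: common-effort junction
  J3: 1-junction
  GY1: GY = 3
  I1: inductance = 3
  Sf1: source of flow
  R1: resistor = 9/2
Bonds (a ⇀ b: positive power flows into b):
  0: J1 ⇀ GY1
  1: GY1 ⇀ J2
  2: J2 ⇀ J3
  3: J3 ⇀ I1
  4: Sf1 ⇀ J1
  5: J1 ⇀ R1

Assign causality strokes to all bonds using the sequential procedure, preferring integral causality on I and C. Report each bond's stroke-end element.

b0 →J1
b1 →J2
b2 →J3
b3 →I1
b4 →Sf1
b5 →J1

bond 4 |Sf1  (Sf1 fixes flow; stroke at Sf1)
bond 0 |J1  (1-jn J1 has f-setter on 4)
bond 5 |J1  (1-jn J1 has f-setter on 4)
bond 1 |J2  (GY1 both-in/both-out from 0)
bond 2 |J3  (0-jn J2 has e-setter on 1)
bond 3 |I1  (only one flow-in slot at J3)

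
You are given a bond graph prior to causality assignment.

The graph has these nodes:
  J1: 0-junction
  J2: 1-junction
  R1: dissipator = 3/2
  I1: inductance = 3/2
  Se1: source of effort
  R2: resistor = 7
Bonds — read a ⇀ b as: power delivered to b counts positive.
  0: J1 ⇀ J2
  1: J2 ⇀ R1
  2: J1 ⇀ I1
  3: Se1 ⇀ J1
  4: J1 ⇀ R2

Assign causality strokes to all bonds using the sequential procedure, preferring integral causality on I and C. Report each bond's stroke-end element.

#3 stroke at J1  (Se1 (Se) sets effort on bond)
#0 stroke at J2  (J1: bond 3 brought effort, rest push out)
#2 stroke at I1  (J1 effort already set via bond 3)
#4 stroke at R2  (J1: bond 3 brought effort, rest push out)
#1 stroke at R1  (closing 1-jn rule on J2)

b0 stroke at J2
b1 stroke at R1
b2 stroke at I1
b3 stroke at J1
b4 stroke at R2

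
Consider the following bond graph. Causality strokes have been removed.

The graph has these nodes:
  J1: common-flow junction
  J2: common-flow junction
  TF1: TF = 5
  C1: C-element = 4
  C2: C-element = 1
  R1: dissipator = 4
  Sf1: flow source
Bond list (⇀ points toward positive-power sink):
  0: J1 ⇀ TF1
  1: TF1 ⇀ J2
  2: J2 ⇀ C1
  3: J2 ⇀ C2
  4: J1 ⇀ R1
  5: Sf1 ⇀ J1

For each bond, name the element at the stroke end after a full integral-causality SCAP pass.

bond 5 stroke→Sf1  (Sf1 fixes flow; stroke at Sf1)
bond 0 stroke→J1  (J1 flow already set via bond 5)
bond 4 stroke→J1  (common-f at J1 fixed by 5)
bond 1 stroke→TF1  (through TF1, causality passes straight; one stroke at TF1)
bond 2 stroke→J2  (J2: bond 1 brought flow, rest push out)
bond 3 stroke→J2  (J2: bond 1 brought flow, rest push out)

b0 stroke→J1
b1 stroke→TF1
b2 stroke→J2
b3 stroke→J2
b4 stroke→J1
b5 stroke→Sf1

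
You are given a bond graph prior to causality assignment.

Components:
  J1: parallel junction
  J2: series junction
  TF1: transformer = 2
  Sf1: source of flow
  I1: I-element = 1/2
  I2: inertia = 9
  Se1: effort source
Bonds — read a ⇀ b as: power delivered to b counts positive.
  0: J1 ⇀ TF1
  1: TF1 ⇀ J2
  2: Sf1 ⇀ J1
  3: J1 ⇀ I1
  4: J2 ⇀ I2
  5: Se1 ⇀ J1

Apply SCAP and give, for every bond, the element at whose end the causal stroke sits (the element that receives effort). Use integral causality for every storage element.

#2 stroke→Sf1  (Sf1 fixes flow; stroke at Sf1)
#5 stroke→J1  (Se1: effort source, stroke at far end)
#0 stroke→TF1  (J1: bond 5 brought effort, rest push out)
#3 stroke→I1  (common-e at J1 fixed by 5)
#1 stroke→J2  (TF TF1: opposite of bond 0)
#4 stroke→I2  (closing 1-jn rule on J2)

β0 stroke at TF1
β1 stroke at J2
β2 stroke at Sf1
β3 stroke at I1
β4 stroke at I2
β5 stroke at J1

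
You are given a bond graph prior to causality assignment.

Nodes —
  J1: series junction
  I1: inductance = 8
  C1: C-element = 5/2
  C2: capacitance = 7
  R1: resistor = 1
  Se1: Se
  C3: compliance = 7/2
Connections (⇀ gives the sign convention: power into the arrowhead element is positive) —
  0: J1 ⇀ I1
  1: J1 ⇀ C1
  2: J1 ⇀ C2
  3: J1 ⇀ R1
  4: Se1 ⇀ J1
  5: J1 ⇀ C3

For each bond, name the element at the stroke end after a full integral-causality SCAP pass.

β4 stroke→J1  (Se1 fixes effort; stroke away)
β0 stroke→I1  (prefer integral on I1)
β1 stroke→J1  (J1 flow already set via bond 0)
β2 stroke→J1  (J1: bond 0 brought flow, rest push out)
β3 stroke→J1  (J1 flow already set via bond 0)
β5 stroke→J1  (common-f at J1 fixed by 0)

bond 0 |I1
bond 1 |J1
bond 2 |J1
bond 3 |J1
bond 4 |J1
bond 5 |J1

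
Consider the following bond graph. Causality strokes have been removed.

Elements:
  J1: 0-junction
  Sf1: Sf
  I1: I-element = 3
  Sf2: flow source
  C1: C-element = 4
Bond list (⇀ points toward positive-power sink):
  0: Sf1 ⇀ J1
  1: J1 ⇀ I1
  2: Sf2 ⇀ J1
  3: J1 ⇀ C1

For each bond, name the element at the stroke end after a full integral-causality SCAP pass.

b0 →Sf1
b1 →I1
b2 →Sf2
b3 →J1

bond 0 →Sf1  (Sf1 fixes flow; stroke at Sf1)
bond 2 →Sf2  (Sf2 fixes flow; stroke at Sf2)
bond 1 →I1  (prefer integral on I1)
bond 3 →J1  (J1 needs exactly one e-in)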